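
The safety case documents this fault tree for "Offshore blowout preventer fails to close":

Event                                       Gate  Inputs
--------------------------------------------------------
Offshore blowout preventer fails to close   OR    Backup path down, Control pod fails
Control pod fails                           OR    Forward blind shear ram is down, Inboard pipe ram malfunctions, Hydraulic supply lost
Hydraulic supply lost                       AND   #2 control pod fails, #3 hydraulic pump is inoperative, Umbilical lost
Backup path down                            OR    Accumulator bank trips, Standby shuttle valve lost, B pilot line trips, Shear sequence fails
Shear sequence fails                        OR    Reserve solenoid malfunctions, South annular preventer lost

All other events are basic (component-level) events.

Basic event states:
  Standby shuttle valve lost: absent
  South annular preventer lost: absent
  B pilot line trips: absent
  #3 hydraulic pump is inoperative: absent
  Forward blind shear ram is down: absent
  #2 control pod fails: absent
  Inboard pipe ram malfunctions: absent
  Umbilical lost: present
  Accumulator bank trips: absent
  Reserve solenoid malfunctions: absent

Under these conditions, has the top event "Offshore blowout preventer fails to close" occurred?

No

Shear sequence fails [OR]: Reserve solenoid malfunctions=not, South annular preventer lost=not → no input occurs → does not occur.
Backup path down [OR]: Accumulator bank trips=not, Standby shuttle valve lost=not, B pilot line trips=not, Shear sequence fails=not → no input occurs → does not occur.
Hydraulic supply lost [AND]: #2 control pod fails=not, #3 hydraulic pump is inoperative=not, Umbilical lost=occurs → not all inputs occur → does not occur.
Control pod fails [OR]: Forward blind shear ram is down=not, Inboard pipe ram malfunctions=not, Hydraulic supply lost=not → no input occurs → does not occur.
Offshore blowout preventer fails to close [OR]: Backup path down=not, Control pod fails=not → no input occurs → does not occur.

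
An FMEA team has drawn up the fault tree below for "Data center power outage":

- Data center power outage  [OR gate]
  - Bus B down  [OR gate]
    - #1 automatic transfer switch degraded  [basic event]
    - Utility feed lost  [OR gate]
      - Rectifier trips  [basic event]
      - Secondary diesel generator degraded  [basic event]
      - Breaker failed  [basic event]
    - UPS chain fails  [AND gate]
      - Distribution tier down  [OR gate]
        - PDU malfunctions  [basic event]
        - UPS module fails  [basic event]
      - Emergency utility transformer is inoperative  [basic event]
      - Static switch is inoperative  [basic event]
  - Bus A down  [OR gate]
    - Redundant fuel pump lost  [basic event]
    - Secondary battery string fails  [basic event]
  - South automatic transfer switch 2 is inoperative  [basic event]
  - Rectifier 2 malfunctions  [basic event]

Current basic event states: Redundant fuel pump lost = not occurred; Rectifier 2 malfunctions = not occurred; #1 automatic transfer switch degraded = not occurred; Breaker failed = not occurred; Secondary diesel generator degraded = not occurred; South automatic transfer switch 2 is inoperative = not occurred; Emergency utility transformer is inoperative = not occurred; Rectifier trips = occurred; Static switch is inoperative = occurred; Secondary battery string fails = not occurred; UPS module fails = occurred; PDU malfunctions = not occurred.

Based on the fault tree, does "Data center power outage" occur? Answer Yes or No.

Yes

Utility feed lost [OR]: Rectifier trips=occurs, Secondary diesel generator degraded=not, Breaker failed=not → at least one input occurs → occurs.
Distribution tier down [OR]: PDU malfunctions=not, UPS module fails=occurs → at least one input occurs → occurs.
UPS chain fails [AND]: Distribution tier down=occurs, Emergency utility transformer is inoperative=not, Static switch is inoperative=occurs → not all inputs occur → does not occur.
Bus B down [OR]: #1 automatic transfer switch degraded=not, Utility feed lost=occurs, UPS chain fails=not → at least one input occurs → occurs.
Bus A down [OR]: Redundant fuel pump lost=not, Secondary battery string fails=not → no input occurs → does not occur.
Data center power outage [OR]: Bus B down=occurs, Bus A down=not, South automatic transfer switch 2 is inoperative=not, Rectifier 2 malfunctions=not → at least one input occurs → occurs.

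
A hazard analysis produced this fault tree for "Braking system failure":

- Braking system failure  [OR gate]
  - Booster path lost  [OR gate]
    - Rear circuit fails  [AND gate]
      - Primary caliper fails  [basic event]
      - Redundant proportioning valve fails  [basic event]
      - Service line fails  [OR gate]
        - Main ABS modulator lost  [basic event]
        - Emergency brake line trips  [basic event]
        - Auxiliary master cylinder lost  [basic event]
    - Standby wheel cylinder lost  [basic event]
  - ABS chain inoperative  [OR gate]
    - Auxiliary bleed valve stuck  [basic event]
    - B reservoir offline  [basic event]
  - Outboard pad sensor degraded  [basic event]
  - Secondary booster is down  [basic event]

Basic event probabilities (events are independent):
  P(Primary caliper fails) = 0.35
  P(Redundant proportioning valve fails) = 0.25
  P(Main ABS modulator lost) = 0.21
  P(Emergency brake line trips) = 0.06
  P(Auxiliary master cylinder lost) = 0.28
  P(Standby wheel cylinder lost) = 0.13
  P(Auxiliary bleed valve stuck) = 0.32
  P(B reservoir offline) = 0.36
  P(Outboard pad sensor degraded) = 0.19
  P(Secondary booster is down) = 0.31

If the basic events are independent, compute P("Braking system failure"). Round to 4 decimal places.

0.7970

P(Service line fails) [OR] = 1 − (1−0.21) × (1−0.06) × (1−0.28) = 0.465328
P(Rear circuit fails) [AND] = 0.35 × 0.25 × 0.465328 = 0.040716
P(Booster path lost) [OR] = 1 − (1−0.040716) × (1−0.13) = 0.165423
P(ABS chain inoperative) [OR] = 1 − (1−0.32) × (1−0.36) = 0.564800
P(Braking system failure) [OR] = 1 − (1−0.165423) × (1−0.564800) × (1−0.19) × (1−0.31) = 0.797003
Rounded to 4 decimal places: P(Braking system failure) ≈ 0.7970.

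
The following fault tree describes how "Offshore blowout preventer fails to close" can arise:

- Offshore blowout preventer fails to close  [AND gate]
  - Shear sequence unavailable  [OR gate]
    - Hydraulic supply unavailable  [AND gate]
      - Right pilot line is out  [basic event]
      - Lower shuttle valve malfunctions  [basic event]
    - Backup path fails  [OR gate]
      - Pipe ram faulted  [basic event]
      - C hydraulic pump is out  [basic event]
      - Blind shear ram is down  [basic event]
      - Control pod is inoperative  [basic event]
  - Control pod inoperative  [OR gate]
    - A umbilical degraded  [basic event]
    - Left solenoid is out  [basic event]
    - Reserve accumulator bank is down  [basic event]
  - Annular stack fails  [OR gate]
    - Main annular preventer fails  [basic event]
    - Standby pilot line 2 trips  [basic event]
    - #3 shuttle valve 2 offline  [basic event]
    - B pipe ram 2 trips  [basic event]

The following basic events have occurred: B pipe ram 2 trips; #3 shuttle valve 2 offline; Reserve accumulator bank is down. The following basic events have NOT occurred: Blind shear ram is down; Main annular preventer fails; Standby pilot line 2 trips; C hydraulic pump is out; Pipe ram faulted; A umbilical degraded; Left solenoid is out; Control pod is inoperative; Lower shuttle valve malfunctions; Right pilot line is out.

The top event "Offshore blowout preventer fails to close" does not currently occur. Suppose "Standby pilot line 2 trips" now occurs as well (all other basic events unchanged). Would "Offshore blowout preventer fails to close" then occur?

Counterfactual: set "Standby pilot line 2 trips" to occurred.
Hydraulic supply unavailable [AND]: Right pilot line is out=not, Lower shuttle valve malfunctions=not → not all inputs occur → does not occur.
Backup path fails [OR]: Pipe ram faulted=not, C hydraulic pump is out=not, Blind shear ram is down=not, Control pod is inoperative=not → no input occurs → does not occur.
Shear sequence unavailable [OR]: Hydraulic supply unavailable=not, Backup path fails=not → no input occurs → does not occur.
Control pod inoperative [OR]: A umbilical degraded=not, Left solenoid is out=not, Reserve accumulator bank is down=occurs → at least one input occurs → occurs.
Annular stack fails [OR]: Main annular preventer fails=not, Standby pilot line 2 trips=occurs, #3 shuttle valve 2 offline=occurs, B pipe ram 2 trips=occurs → at least one input occurs → occurs.
Offshore blowout preventer fails to close [AND]: Shear sequence unavailable=not, Control pod inoperative=occurs, Annular stack fails=occurs → not all inputs occur → does not occur.

No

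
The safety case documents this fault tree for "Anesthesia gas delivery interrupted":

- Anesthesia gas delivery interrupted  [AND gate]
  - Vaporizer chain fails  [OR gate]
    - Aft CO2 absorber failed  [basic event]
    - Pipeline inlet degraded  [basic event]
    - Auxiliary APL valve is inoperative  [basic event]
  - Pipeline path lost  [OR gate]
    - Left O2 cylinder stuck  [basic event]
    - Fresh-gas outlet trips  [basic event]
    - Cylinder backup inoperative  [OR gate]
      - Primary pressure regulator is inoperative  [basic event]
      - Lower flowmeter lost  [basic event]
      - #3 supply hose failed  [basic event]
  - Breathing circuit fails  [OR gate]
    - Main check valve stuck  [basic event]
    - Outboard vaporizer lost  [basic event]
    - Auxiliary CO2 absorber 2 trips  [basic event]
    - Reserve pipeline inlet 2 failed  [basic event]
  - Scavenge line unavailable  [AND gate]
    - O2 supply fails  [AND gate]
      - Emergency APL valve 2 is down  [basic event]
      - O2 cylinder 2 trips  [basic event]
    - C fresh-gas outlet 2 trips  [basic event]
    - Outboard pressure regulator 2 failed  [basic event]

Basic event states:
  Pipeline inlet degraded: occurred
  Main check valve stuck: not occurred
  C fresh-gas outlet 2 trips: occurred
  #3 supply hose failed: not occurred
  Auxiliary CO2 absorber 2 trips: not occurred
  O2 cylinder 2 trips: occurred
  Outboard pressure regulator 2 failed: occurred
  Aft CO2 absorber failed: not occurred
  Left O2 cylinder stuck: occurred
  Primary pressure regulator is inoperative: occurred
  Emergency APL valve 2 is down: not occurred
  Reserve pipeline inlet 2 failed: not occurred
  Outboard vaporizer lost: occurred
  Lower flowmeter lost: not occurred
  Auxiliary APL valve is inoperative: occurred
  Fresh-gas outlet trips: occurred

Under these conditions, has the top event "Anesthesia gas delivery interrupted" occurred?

Vaporizer chain fails [OR]: Aft CO2 absorber failed=not, Pipeline inlet degraded=occurs, Auxiliary APL valve is inoperative=occurs → at least one input occurs → occurs.
Cylinder backup inoperative [OR]: Primary pressure regulator is inoperative=occurs, Lower flowmeter lost=not, #3 supply hose failed=not → at least one input occurs → occurs.
Pipeline path lost [OR]: Left O2 cylinder stuck=occurs, Fresh-gas outlet trips=occurs, Cylinder backup inoperative=occurs → at least one input occurs → occurs.
Breathing circuit fails [OR]: Main check valve stuck=not, Outboard vaporizer lost=occurs, Auxiliary CO2 absorber 2 trips=not, Reserve pipeline inlet 2 failed=not → at least one input occurs → occurs.
O2 supply fails [AND]: Emergency APL valve 2 is down=not, O2 cylinder 2 trips=occurs → not all inputs occur → does not occur.
Scavenge line unavailable [AND]: O2 supply fails=not, C fresh-gas outlet 2 trips=occurs, Outboard pressure regulator 2 failed=occurs → not all inputs occur → does not occur.
Anesthesia gas delivery interrupted [AND]: Vaporizer chain fails=occurs, Pipeline path lost=occurs, Breathing circuit fails=occurs, Scavenge line unavailable=not → not all inputs occur → does not occur.

No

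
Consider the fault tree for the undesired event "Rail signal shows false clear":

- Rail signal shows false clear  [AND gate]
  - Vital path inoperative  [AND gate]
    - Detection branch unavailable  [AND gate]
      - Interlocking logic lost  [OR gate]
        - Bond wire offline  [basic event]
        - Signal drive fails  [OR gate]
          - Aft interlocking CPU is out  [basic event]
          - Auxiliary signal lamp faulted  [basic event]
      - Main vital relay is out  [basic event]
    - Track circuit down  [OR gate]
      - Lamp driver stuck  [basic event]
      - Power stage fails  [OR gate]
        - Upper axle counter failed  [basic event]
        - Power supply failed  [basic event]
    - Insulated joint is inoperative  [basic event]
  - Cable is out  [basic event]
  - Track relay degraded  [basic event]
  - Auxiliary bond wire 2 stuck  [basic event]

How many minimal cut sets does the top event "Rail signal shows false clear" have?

9

Signal drive fails [OR]: union of children's cut sets → 2 cut set(s).
Interlocking logic lost [OR]: union of children's cut sets → 3 cut set(s).
Detection branch unavailable [AND]: one cut set from each child combined → 3 × 1 = 3 cut set(s).
Power stage fails [OR]: union of children's cut sets → 2 cut set(s).
Track circuit down [OR]: union of children's cut sets → 3 cut set(s).
Vital path inoperative [AND]: one cut set from each child combined → 3 × 3 × 1 = 9 cut set(s).
Rail signal shows false clear [AND]: one cut set from each child combined → 9 × 1 × 1 × 1 = 9 cut set(s).
Minimal cut sets: {Auxiliary bond wire 2 stuck, Bond wire offline, Cable is out, Insulated joint is inoperative, Lamp driver stuck, Main vital relay is out, Track relay degraded}; {Auxiliary bond wire 2 stuck, Bond wire offline, Cable is out, Insulated joint is inoperative, Main vital relay is out, Track relay degraded, Upper axle counter failed}; {Auxiliary bond wire 2 stuck, Bond wire offline, Cable is out, Insulated joint is inoperative, Main vital relay is out, Power supply failed, Track relay degraded}; {Aft interlocking CPU is out, Auxiliary bond wire 2 stuck, Cable is out, Insulated joint is inoperative, Lamp driver stuck, Main vital relay is out, Track relay degraded}; {Aft interlocking CPU is out, Auxiliary bond wire 2 stuck, Cable is out, Insulated joint is inoperative, Main vital relay is out, Track relay degraded, Upper axle counter failed}; {Aft interlocking CPU is out, Auxiliary bond wire 2 stuck, Cable is out, Insulated joint is inoperative, Main vital relay is out, Power supply failed, Track relay degraded}; {Auxiliary bond wire 2 stuck, Auxiliary signal lamp faulted, Cable is out, Insulated joint is inoperative, Lamp driver stuck, Main vital relay is out, Track relay degraded}; {Auxiliary bond wire 2 stuck, Auxiliary signal lamp faulted, Cable is out, Insulated joint is inoperative, Main vital relay is out, Track relay degraded, Upper axle counter failed}; {Auxiliary bond wire 2 stuck, Auxiliary signal lamp faulted, Cable is out, Insulated joint is inoperative, Main vital relay is out, Power supply failed, Track relay degraded}.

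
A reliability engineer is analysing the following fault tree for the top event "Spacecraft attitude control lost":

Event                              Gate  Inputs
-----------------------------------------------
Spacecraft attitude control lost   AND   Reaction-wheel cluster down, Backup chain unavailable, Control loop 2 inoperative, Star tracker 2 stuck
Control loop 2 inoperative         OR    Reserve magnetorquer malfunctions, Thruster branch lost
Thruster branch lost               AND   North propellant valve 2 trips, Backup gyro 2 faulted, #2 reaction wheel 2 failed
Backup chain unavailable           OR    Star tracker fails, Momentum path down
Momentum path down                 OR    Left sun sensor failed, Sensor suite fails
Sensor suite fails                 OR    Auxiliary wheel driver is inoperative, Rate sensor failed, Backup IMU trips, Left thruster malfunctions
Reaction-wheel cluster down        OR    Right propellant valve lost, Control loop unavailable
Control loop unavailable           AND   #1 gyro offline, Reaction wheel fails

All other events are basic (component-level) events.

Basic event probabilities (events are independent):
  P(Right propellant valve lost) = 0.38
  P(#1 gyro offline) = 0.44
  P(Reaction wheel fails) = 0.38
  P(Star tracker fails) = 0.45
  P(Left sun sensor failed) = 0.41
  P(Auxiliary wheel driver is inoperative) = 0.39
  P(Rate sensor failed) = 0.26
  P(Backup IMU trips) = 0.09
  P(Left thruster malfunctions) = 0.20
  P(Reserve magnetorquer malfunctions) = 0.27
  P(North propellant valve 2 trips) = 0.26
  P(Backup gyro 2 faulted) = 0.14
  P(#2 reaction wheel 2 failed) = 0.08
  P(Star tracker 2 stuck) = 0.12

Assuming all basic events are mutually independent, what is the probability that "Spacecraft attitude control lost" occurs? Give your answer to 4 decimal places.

0.0141

P(Control loop unavailable) [AND] = 0.44 × 0.38 = 0.167200
P(Reaction-wheel cluster down) [OR] = 1 − (1−0.38) × (1−0.167200) = 0.483664
P(Sensor suite fails) [OR] = 1 − (1−0.39) × (1−0.26) × (1−0.09) × (1−0.20) = 0.671381
P(Momentum path down) [OR] = 1 − (1−0.41) × (1−0.671381) = 0.806115
P(Backup chain unavailable) [OR] = 1 − (1−0.45) × (1−0.806115) = 0.893363
P(Thruster branch lost) [AND] = 0.26 × 0.14 × 0.08 = 0.002912
P(Control loop 2 inoperative) [OR] = 1 − (1−0.27) × (1−0.002912) = 0.272126
P(Spacecraft attitude control lost) [AND] = 0.483664 × 0.893363 × 0.272126 × 0.12 = 0.014110
Rounded to 4 decimal places: P(Spacecraft attitude control lost) ≈ 0.0141.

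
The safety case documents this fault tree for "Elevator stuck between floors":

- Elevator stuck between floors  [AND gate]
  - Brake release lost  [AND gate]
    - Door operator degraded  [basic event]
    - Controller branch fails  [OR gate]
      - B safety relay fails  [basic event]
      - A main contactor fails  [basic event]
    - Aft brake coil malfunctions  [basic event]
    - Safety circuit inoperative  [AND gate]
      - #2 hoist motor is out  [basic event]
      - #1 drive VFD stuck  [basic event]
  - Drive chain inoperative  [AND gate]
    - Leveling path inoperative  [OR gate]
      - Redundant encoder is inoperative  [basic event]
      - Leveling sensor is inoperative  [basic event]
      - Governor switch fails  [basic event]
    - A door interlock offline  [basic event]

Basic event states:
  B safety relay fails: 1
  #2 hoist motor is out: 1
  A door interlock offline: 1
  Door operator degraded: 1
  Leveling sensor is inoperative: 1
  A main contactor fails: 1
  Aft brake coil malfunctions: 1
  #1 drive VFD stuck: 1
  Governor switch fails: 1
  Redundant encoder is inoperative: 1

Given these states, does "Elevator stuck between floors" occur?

Controller branch fails [OR]: B safety relay fails=occurs, A main contactor fails=occurs → at least one input occurs → occurs.
Safety circuit inoperative [AND]: #2 hoist motor is out=occurs, #1 drive VFD stuck=occurs → all inputs occur → occurs.
Brake release lost [AND]: Door operator degraded=occurs, Controller branch fails=occurs, Aft brake coil malfunctions=occurs, Safety circuit inoperative=occurs → all inputs occur → occurs.
Leveling path inoperative [OR]: Redundant encoder is inoperative=occurs, Leveling sensor is inoperative=occurs, Governor switch fails=occurs → at least one input occurs → occurs.
Drive chain inoperative [AND]: Leveling path inoperative=occurs, A door interlock offline=occurs → all inputs occur → occurs.
Elevator stuck between floors [AND]: Brake release lost=occurs, Drive chain inoperative=occurs → all inputs occur → occurs.

Yes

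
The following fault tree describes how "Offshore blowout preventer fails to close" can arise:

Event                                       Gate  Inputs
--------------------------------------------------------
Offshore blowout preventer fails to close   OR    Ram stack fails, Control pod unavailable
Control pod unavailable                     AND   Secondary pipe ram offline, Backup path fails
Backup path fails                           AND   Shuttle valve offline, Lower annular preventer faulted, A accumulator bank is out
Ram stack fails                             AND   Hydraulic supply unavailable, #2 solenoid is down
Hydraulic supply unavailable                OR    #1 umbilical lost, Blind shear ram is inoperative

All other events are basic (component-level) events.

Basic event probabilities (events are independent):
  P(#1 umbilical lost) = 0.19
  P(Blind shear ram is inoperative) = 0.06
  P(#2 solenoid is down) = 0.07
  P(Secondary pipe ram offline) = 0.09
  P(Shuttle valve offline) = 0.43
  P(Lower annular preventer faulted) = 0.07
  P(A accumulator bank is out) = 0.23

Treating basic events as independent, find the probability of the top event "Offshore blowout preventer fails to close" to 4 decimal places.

0.0173

P(Hydraulic supply unavailable) [OR] = 1 − (1−0.19) × (1−0.06) = 0.238600
P(Ram stack fails) [AND] = 0.238600 × 0.07 = 0.016702
P(Backup path fails) [AND] = 0.43 × 0.07 × 0.23 = 0.006923
P(Control pod unavailable) [AND] = 0.09 × 0.006923 = 0.000623
P(Offshore blowout preventer fails to close) [OR] = 1 − (1−0.016702) × (1−0.000623) = 0.017315
Rounded to 4 decimal places: P(Offshore blowout preventer fails to close) ≈ 0.0173.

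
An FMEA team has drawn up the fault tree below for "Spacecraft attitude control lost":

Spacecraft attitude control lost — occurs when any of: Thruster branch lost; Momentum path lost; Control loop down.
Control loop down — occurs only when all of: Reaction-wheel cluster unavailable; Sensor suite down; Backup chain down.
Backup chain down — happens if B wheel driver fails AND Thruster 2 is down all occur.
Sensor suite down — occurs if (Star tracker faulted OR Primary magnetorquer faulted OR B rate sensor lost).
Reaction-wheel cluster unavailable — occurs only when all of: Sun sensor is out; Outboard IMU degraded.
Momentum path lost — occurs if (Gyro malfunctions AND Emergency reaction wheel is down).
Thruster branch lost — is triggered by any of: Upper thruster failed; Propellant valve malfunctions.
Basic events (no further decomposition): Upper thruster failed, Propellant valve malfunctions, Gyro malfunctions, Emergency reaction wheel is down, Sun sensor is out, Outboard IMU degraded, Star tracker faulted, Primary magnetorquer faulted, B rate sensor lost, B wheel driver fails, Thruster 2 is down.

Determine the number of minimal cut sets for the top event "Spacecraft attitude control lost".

6

Thruster branch lost [OR]: union of children's cut sets → 2 cut set(s).
Momentum path lost [AND]: one cut set from each child combined → 1 × 1 = 1 cut set(s).
Reaction-wheel cluster unavailable [AND]: one cut set from each child combined → 1 × 1 = 1 cut set(s).
Sensor suite down [OR]: union of children's cut sets → 3 cut set(s).
Backup chain down [AND]: one cut set from each child combined → 1 × 1 = 1 cut set(s).
Control loop down [AND]: one cut set from each child combined → 1 × 3 × 1 = 3 cut set(s).
Spacecraft attitude control lost [OR]: union of children's cut sets → 6 cut set(s).
Minimal cut sets: {Upper thruster failed}; {Propellant valve malfunctions}; {Emergency reaction wheel is down, Gyro malfunctions}; {B wheel driver fails, Outboard IMU degraded, Star tracker faulted, Sun sensor is out, Thruster 2 is down}; {B wheel driver fails, Outboard IMU degraded, Primary magnetorquer faulted, Sun sensor is out, Thruster 2 is down}; {B rate sensor lost, B wheel driver fails, Outboard IMU degraded, Sun sensor is out, Thruster 2 is down}.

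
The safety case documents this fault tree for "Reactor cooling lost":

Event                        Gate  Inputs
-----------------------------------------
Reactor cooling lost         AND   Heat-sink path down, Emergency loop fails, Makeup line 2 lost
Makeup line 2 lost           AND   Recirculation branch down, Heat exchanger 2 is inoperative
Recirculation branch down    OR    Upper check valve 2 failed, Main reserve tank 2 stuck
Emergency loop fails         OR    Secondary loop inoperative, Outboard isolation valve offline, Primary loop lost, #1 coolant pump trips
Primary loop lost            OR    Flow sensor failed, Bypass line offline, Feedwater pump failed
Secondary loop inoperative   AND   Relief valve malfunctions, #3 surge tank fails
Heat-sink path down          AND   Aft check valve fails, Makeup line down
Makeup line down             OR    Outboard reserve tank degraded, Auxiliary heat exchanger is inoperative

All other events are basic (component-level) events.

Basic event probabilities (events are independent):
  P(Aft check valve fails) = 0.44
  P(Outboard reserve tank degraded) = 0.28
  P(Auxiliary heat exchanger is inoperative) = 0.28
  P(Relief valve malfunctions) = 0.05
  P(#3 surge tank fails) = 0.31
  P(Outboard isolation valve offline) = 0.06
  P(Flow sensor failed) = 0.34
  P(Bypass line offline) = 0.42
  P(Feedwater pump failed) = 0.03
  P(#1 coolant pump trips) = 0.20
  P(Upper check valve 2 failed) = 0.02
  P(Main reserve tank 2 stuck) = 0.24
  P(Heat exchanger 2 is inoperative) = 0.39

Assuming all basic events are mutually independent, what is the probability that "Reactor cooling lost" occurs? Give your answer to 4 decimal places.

P(Makeup line down) [OR] = 1 − (1−0.28) × (1−0.28) = 0.481600
P(Heat-sink path down) [AND] = 0.44 × 0.481600 = 0.211904
P(Secondary loop inoperative) [AND] = 0.05 × 0.31 = 0.015500
P(Primary loop lost) [OR] = 1 − (1−0.34) × (1−0.42) × (1−0.03) = 0.628684
P(Emergency loop fails) [OR] = 1 − (1−0.015500) × (1−0.06) × (1−0.628684) × (1−0.20) = 0.725098
P(Recirculation branch down) [OR] = 1 − (1−0.02) × (1−0.24) = 0.255200
P(Makeup line 2 lost) [AND] = 0.255200 × 0.39 = 0.099528
P(Reactor cooling lost) [AND] = 0.211904 × 0.725098 × 0.099528 = 0.015293
Rounded to 4 decimal places: P(Reactor cooling lost) ≈ 0.0153.

0.0153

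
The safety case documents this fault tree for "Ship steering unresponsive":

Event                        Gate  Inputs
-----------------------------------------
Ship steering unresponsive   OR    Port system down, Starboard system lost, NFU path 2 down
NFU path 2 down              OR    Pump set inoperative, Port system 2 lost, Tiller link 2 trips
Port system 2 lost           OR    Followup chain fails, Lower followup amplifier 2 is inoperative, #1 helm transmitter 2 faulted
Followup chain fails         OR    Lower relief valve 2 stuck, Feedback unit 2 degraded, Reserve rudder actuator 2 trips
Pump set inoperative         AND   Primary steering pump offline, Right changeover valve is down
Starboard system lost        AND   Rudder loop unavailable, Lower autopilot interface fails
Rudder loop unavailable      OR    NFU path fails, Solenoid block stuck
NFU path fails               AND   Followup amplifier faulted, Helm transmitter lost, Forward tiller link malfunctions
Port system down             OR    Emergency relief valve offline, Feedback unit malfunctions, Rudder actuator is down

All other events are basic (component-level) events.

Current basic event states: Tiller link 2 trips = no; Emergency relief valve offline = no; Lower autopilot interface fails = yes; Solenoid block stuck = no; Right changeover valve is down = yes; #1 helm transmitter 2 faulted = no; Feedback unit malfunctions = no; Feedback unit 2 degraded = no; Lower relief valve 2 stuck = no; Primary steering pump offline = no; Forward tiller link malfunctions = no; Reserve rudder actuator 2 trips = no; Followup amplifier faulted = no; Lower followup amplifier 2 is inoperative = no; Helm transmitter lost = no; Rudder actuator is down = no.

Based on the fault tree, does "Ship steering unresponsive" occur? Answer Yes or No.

Port system down [OR]: Emergency relief valve offline=not, Feedback unit malfunctions=not, Rudder actuator is down=not → no input occurs → does not occur.
NFU path fails [AND]: Followup amplifier faulted=not, Helm transmitter lost=not, Forward tiller link malfunctions=not → not all inputs occur → does not occur.
Rudder loop unavailable [OR]: NFU path fails=not, Solenoid block stuck=not → no input occurs → does not occur.
Starboard system lost [AND]: Rudder loop unavailable=not, Lower autopilot interface fails=occurs → not all inputs occur → does not occur.
Pump set inoperative [AND]: Primary steering pump offline=not, Right changeover valve is down=occurs → not all inputs occur → does not occur.
Followup chain fails [OR]: Lower relief valve 2 stuck=not, Feedback unit 2 degraded=not, Reserve rudder actuator 2 trips=not → no input occurs → does not occur.
Port system 2 lost [OR]: Followup chain fails=not, Lower followup amplifier 2 is inoperative=not, #1 helm transmitter 2 faulted=not → no input occurs → does not occur.
NFU path 2 down [OR]: Pump set inoperative=not, Port system 2 lost=not, Tiller link 2 trips=not → no input occurs → does not occur.
Ship steering unresponsive [OR]: Port system down=not, Starboard system lost=not, NFU path 2 down=not → no input occurs → does not occur.

No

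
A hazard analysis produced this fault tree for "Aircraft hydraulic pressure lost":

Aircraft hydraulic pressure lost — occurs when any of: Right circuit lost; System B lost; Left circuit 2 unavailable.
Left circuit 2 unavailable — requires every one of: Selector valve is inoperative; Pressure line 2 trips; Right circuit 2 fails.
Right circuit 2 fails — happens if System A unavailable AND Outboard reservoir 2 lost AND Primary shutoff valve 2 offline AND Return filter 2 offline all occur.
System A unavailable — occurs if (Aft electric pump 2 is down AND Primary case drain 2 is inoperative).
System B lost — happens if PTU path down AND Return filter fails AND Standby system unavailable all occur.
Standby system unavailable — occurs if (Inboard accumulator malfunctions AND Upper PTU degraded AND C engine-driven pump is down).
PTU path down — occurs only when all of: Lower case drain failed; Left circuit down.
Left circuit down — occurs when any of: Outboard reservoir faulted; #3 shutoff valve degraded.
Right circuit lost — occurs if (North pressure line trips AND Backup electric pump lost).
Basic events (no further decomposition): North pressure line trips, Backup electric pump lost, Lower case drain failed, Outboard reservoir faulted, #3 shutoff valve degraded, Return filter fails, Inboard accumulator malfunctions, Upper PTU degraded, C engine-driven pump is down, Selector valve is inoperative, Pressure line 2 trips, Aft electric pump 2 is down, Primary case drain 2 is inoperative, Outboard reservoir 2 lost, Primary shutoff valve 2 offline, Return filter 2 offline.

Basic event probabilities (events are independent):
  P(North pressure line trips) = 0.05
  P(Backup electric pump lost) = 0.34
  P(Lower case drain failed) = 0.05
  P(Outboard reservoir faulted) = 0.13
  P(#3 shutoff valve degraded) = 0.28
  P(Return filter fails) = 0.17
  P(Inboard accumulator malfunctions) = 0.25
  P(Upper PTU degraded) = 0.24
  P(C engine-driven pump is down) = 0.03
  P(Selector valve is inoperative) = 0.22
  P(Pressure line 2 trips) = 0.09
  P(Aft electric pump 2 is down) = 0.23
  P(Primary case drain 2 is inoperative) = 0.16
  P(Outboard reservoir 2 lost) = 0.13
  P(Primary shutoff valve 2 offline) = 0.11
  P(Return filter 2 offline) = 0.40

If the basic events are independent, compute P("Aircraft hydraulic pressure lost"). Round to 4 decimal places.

0.0170

P(Right circuit lost) [AND] = 0.05 × 0.34 = 0.017000
P(Left circuit down) [OR] = 1 − (1−0.13) × (1−0.28) = 0.373600
P(PTU path down) [AND] = 0.05 × 0.373600 = 0.018680
P(Standby system unavailable) [AND] = 0.25 × 0.24 × 0.03 = 0.001800
P(System B lost) [AND] = 0.018680 × 0.17 × 0.001800 = 0.000006
P(System A unavailable) [AND] = 0.23 × 0.16 = 0.036800
P(Right circuit 2 fails) [AND] = 0.036800 × 0.13 × 0.11 × 0.40 = 0.000210
P(Left circuit 2 unavailable) [AND] = 0.22 × 0.09 × 0.000210 = 0.000004
P(Aircraft hydraulic pressure lost) [OR] = 1 − (1−0.017000) × (1−0.000006) × (1−0.000004) = 0.017010
Rounded to 4 decimal places: P(Aircraft hydraulic pressure lost) ≈ 0.0170.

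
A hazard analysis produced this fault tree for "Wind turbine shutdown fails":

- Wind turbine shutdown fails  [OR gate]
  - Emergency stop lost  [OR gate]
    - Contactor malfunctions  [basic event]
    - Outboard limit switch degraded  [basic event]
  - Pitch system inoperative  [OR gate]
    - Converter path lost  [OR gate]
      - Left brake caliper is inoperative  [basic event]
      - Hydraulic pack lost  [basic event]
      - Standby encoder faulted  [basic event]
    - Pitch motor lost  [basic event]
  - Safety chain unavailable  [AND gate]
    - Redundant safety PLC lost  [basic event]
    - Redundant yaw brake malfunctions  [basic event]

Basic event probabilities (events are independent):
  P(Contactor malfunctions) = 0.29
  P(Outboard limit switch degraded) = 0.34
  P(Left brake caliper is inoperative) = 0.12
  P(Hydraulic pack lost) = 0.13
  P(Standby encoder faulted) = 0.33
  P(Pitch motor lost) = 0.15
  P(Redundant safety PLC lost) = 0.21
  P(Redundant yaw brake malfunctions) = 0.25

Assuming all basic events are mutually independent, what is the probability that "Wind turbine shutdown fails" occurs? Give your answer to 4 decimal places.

P(Emergency stop lost) [OR] = 1 − (1−0.29) × (1−0.34) = 0.531400
P(Converter path lost) [OR] = 1 − (1−0.12) × (1−0.13) × (1−0.33) = 0.487048
P(Pitch system inoperative) [OR] = 1 − (1−0.487048) × (1−0.15) = 0.563991
P(Safety chain unavailable) [AND] = 0.21 × 0.25 = 0.052500
P(Wind turbine shutdown fails) [OR] = 1 − (1−0.531400) × (1−0.563991) × (1−0.052500) = 0.806413
Rounded to 4 decimal places: P(Wind turbine shutdown fails) ≈ 0.8064.

0.8064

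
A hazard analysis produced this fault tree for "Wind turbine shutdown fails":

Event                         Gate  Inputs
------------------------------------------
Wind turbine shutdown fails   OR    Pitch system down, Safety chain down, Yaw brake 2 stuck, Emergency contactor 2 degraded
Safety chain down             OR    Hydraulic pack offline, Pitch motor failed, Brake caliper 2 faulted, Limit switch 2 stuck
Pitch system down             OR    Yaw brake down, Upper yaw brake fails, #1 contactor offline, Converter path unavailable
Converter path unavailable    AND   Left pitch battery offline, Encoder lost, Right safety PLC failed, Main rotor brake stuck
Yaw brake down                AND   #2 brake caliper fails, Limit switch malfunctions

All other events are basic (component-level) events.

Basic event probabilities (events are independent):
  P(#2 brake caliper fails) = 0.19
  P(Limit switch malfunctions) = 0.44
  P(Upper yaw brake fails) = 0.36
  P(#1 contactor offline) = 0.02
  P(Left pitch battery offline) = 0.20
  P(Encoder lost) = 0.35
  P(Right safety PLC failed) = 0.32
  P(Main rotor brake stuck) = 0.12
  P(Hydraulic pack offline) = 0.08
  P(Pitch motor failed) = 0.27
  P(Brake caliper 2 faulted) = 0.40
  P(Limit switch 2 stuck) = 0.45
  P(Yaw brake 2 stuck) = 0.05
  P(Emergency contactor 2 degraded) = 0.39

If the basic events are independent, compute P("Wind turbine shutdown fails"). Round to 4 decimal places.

0.9264

P(Yaw brake down) [AND] = 0.19 × 0.44 = 0.083600
P(Converter path unavailable) [AND] = 0.20 × 0.35 × 0.32 × 0.12 = 0.002688
P(Pitch system down) [OR] = 1 − (1−0.083600) × (1−0.36) × (1−0.02) × (1−0.002688) = 0.426779
P(Safety chain down) [OR] = 1 − (1−0.08) × (1−0.27) × (1−0.40) × (1−0.45) = 0.778372
P(Wind turbine shutdown fails) [OR] = 1 − (1−0.426779) × (1−0.778372) × (1−0.05) × (1−0.39) = 0.926379
Rounded to 4 decimal places: P(Wind turbine shutdown fails) ≈ 0.9264.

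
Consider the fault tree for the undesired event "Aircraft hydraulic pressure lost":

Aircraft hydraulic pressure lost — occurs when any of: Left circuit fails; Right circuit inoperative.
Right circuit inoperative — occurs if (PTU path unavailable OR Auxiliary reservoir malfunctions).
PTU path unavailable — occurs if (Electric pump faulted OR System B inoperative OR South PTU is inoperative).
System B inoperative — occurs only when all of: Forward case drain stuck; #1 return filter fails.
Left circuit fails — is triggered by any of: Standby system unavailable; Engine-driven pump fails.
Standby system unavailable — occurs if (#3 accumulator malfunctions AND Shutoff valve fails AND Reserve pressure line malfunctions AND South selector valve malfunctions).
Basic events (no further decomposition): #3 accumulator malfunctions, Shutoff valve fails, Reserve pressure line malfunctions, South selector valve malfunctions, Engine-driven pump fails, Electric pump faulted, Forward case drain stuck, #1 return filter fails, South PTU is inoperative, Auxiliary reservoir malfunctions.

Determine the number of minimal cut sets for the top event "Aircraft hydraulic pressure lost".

6

Standby system unavailable [AND]: one cut set from each child combined → 1 × 1 × 1 × 1 = 1 cut set(s).
Left circuit fails [OR]: union of children's cut sets → 2 cut set(s).
System B inoperative [AND]: one cut set from each child combined → 1 × 1 = 1 cut set(s).
PTU path unavailable [OR]: union of children's cut sets → 3 cut set(s).
Right circuit inoperative [OR]: union of children's cut sets → 4 cut set(s).
Aircraft hydraulic pressure lost [OR]: union of children's cut sets → 6 cut set(s).
Minimal cut sets: {#3 accumulator malfunctions, Reserve pressure line malfunctions, Shutoff valve fails, South selector valve malfunctions}; {Engine-driven pump fails}; {Electric pump faulted}; {#1 return filter fails, Forward case drain stuck}; {South PTU is inoperative}; {Auxiliary reservoir malfunctions}.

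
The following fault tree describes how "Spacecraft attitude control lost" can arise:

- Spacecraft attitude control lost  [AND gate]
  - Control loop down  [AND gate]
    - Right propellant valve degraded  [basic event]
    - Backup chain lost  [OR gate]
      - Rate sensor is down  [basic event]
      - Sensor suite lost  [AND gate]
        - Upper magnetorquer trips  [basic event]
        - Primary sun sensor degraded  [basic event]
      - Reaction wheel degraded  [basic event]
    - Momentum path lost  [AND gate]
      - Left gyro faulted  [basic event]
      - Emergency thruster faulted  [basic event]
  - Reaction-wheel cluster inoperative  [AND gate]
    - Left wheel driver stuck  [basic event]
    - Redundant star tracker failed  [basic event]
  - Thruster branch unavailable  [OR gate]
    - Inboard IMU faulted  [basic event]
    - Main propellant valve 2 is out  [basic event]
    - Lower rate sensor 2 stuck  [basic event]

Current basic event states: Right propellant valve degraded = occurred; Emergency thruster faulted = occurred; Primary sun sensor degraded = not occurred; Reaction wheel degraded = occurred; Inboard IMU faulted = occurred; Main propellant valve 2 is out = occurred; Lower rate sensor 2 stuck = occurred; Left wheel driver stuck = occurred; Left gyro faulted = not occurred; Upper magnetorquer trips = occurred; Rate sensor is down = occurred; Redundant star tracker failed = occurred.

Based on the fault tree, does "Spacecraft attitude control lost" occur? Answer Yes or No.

Sensor suite lost [AND]: Upper magnetorquer trips=occurs, Primary sun sensor degraded=not → not all inputs occur → does not occur.
Backup chain lost [OR]: Rate sensor is down=occurs, Sensor suite lost=not, Reaction wheel degraded=occurs → at least one input occurs → occurs.
Momentum path lost [AND]: Left gyro faulted=not, Emergency thruster faulted=occurs → not all inputs occur → does not occur.
Control loop down [AND]: Right propellant valve degraded=occurs, Backup chain lost=occurs, Momentum path lost=not → not all inputs occur → does not occur.
Reaction-wheel cluster inoperative [AND]: Left wheel driver stuck=occurs, Redundant star tracker failed=occurs → all inputs occur → occurs.
Thruster branch unavailable [OR]: Inboard IMU faulted=occurs, Main propellant valve 2 is out=occurs, Lower rate sensor 2 stuck=occurs → at least one input occurs → occurs.
Spacecraft attitude control lost [AND]: Control loop down=not, Reaction-wheel cluster inoperative=occurs, Thruster branch unavailable=occurs → not all inputs occur → does not occur.

No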